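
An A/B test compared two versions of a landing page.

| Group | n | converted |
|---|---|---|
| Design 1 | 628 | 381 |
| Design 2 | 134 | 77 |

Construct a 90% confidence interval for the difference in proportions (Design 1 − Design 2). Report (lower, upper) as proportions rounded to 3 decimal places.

First, p̂₁ = 381/628 = 0.6067; p̂₂ = 77/134 = 0.5746.
The two standard errors are √(0.6067×0.3933/628) = 0.01949 and √(0.5746×0.4254/134) = 0.04271.
Because the samples are independent, SE_diff = √(0.01949² + 0.04271²) = 0.04695.
Using z* = 1.645 for 90%, ME = 1.645 × 0.04695 = 0.07723.
p̂₁ − p̂₂ = 0.0321; interval 0.0321 ± 0.07723 gives (-0.045, 0.109).

(-0.045, 0.109)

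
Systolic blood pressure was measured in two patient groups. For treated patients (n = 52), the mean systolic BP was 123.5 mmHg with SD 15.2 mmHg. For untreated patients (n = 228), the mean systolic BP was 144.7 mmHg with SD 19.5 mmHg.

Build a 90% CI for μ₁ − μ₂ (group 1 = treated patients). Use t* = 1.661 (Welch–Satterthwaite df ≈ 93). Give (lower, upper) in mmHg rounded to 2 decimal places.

(-25.31, -17.09)

Standard errors of each mean: 15.2/√52 = 2.1079 and 19.5/√228 = 1.2914.
SE(x̄₁ − x̄₂) = √(2.1079² + 1.2914²) = 2.4720 for independent samples with unequal variances.
With t* = 1.661, the margin is 1.661 × 2.4720 = 4.1060.
x̄₁ − x̄₂ = 123.5 − 144.7 = -21.2000; the interval is -21.2000 ± 4.1060 = (-25.31, -17.09).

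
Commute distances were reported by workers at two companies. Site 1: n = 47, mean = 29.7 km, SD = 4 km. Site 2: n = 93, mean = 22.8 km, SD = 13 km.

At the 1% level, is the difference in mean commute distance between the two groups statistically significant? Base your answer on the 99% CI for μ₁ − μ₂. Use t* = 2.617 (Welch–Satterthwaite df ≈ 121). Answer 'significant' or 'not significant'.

significant

SE₁ = s₁/√n₁ = 4/√47 = 0.5835; SE₂ = 13/√93 = 1.3480.
Independent samples, unequal variances: SE_diff = √(SE₁² + SE₂²) = √(0.34047225 + 1.817104) = 1.4689.
t* = 2.617, so margin of error = 2.617 × 1.4689 = 3.8441.
Difference in means = 29.7 − 22.8 = 6.9000.
6.9000 ± 3.8441 → (3.0559, 10.7441).
The interval (3.0559, 10.7441) does not contain 0, so the difference is significant.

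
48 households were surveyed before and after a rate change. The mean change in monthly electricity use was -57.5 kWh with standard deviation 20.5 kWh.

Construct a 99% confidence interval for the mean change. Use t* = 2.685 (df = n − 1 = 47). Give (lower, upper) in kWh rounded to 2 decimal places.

This is a matched-pairs design, so SE = s_d/√n = 20.5/√48 = 2.9589.
Margin = 2.685 × 2.9589 = 7.9446; the interval is -57.5 ± 7.9446 = (-65.44, -49.56).

(-65.44, -49.56)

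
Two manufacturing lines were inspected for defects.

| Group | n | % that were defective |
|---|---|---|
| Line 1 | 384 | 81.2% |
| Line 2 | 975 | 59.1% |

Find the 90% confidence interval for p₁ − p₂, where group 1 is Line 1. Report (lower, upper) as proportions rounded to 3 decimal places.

Each SE is √(p̂(1−p̂)/n): √(0.8120·0.1880/384) = 0.01994 and √(0.5910·0.4090/975) = 0.01575.
SE(p̂₁ − p̂₂) = √(SE₁² + SE₂²) = √(0.0003976036 + 0.0002480625) = 0.02541, since the two samples are independent.
At 90% confidence z* = 1.645; margin = 1.645 × 0.02541 = 0.04180.
The difference is 0.8120 − 0.5910 = 0.2210, so the interval is 0.2210 ± 0.04180 = (0.179, 0.263).

(0.179, 0.263)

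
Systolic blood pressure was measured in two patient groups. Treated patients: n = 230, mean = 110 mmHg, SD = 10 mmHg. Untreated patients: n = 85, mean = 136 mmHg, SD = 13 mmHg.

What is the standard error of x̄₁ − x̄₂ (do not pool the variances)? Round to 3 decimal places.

Per-group SEs: s₁/√n₁ = 10/√230 = 0.6594, s₂/√n₂ = 13/√85 = 1.4100.
Unpooled SE of the difference: √(0.43480836 + 1.9881) = 1.5566.

1.557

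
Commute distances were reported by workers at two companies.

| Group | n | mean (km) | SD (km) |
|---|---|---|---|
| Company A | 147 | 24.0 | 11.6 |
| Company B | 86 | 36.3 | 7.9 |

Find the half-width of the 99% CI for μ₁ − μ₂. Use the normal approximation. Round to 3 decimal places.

SE₁ = s₁/√n₁ = 11.6/√147 = 0.9568; SE₂ = 7.9/√86 = 0.8519.
Independent samples, unequal variances: SE_diff = √(SE₁² + SE₂²) = √(0.91546624 + 0.72573361) = 1.2811.
z* = 2.576, so margin of error = 2.576 × 1.2811 = 3.3001.

3.300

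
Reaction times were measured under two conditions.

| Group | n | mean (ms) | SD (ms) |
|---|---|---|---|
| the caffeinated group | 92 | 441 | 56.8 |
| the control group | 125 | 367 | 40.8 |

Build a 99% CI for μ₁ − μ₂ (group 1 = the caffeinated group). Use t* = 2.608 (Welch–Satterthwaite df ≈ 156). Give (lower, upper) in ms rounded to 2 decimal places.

Standard errors of each mean: 56.8/√92 = 5.9218 and 40.8/√125 = 3.6493.
SE(x̄₁ − x̄₂) = √(5.9218² + 3.6493²) = 6.9559 for independent samples with unequal variances.
With t* = 2.608, the margin is 2.608 × 6.9559 = 18.1410.
x̄₁ − x̄₂ = 441 − 367 = 74.0000; the interval is 74.0000 ± 18.1410 = (55.86, 92.14).

(55.86, 92.14)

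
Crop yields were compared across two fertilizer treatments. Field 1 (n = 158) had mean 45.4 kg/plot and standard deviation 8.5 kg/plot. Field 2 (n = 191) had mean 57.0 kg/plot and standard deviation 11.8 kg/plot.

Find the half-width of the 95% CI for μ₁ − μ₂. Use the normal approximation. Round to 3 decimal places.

2.135

Standard errors of each mean: 8.5/√158 = 0.6762 and 11.8/√191 = 0.8538.
SE(x̄₁ − x̄₂) = √(0.6762² + 0.8538²) = 1.0891 for independent samples with unequal variances.
With z* = 1.960, the margin is 1.960 × 1.0891 = 2.1346.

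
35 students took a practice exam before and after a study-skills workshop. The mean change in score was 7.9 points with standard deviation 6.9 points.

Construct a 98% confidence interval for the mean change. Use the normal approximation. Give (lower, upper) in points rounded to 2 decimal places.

This is a matched-pairs design, so SE = s_d/√n = 6.9/√35 = 1.1663.
Margin = 2.326 × 1.1663 = 2.7128; the interval is 7.9 ± 2.7128 = (5.19, 10.61).

(5.19, 10.61)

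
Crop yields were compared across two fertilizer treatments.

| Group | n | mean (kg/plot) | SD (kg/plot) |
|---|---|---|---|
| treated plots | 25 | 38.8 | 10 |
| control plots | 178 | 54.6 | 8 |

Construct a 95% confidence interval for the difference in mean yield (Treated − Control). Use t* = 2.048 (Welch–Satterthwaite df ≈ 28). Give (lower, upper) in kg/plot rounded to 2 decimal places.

Standard errors of each mean: 10/√25 = 2.0000 and 8/√178 = 0.5996.
SE(x̄₁ − x̄₂) = √(2.0000² + 0.5996²) = 2.0879 for independent samples with unequal variances.
With t* = 2.048, the margin is 2.048 × 2.0879 = 4.2760.
x̄₁ − x̄₂ = 38.8 − 54.6 = -15.8000; the interval is -15.8000 ± 4.2760 = (-20.08, -11.52).

(-20.08, -11.52)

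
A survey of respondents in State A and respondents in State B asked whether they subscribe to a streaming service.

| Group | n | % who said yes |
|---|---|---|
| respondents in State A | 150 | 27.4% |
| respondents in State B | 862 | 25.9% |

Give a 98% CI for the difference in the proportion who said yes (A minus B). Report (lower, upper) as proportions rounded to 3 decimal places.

Each SE is √(p̂(1−p̂)/n): √(0.2740·0.7260/150) = 0.03642 and √(0.2590·0.7410/862) = 0.01492.
SE(p̂₁ − p̂₂) = √(SE₁² + SE₂²) = √(0.0013264164 + 0.0002226064) = 0.03936, since the two samples are independent.
At 98% confidence z* = 2.326; margin = 2.326 × 0.03936 = 0.09155.
The difference is 0.2740 − 0.2590 = 0.0150, so the interval is 0.0150 ± 0.09155 = (-0.077, 0.107).

(-0.077, 0.107)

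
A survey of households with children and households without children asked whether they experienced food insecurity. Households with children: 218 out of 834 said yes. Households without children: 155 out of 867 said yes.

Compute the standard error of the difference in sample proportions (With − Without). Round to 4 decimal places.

0.0200

p̂₁ = 218/834 = 0.2614 and p̂₂ = 155/867 = 0.1788.
SE₁ = √(p̂₁(1−p̂₁)/n₁) = √(0.2614·0.7386/834) = 0.01522; SE₂ = √(0.1788·0.8212/867) = 0.01301.
Independent samples: SE of the difference = √(SE₁² + SE₂²) = √(0.0002316484 + 0.0001692601) = 0.02002.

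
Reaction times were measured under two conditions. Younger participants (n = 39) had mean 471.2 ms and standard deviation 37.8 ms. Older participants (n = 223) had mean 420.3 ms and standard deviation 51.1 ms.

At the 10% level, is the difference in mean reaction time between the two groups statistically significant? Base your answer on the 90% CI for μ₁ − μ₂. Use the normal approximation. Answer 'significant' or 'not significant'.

Standard errors of each mean: 37.8/√39 = 6.0528 and 51.1/√223 = 3.4219.
SE(x̄₁ − x̄₂) = √(6.0528² + 3.4219²) = 6.9531 for independent samples with unequal variances.
With z* = 1.645, the margin is 1.645 × 6.9531 = 11.4378.
x̄₁ − x̄₂ = 471.2 − 420.3 = 50.9000; the interval is 50.9000 ± 11.4378 = (39.4622, 62.3378).
The interval (39.4622, 62.3378) does not contain 0, so the difference is significant.

significant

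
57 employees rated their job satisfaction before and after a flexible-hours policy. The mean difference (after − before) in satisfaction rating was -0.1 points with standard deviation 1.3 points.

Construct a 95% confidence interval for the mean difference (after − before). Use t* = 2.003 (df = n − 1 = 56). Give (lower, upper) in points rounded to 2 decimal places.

(-0.44, 0.24)

This is a matched-pairs design, so SE = s_d/√n = 1.3/√57 = 0.1722.
Margin = 2.003 × 0.1722 = 0.3449; the interval is -0.1 ± 0.3449 = (-0.44, 0.24).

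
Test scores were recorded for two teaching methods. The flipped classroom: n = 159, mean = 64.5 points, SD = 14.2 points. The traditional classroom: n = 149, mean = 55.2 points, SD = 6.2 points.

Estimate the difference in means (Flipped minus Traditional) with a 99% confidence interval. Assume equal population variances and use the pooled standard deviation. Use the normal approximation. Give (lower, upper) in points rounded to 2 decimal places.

Pooled variance s_p² = [158·14.2² + 148·6.2²] / (159+149−2) = 122.7067, so s_p = 11.0773.
SE_diff = s_p·√(1/n₁ + 1/n₂) = 11.0773·√(1/159 + 1/149) = 1.2630.
z* = 2.576; margin = 2.576 × 1.2630 = 3.2535.
Difference = 64.5 − 55.2 = 9.3000.
9.3000 ± 3.2535 → (6.05, 12.55).

(6.05, 12.55)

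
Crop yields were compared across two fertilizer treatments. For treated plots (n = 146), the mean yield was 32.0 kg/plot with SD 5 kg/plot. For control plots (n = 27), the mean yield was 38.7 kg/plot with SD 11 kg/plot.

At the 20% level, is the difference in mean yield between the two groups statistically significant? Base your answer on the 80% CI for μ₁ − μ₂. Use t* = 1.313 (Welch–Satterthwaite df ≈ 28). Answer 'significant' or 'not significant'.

significant

Standard errors of each mean: 5/√146 = 0.4138 and 11/√27 = 2.1170.
SE(x̄₁ − x̄₂) = √(0.4138² + 2.1170²) = 2.1571 for independent samples with unequal variances.
With t* = 1.313, the margin is 1.313 × 2.1571 = 2.8323.
x̄₁ − x̄₂ = 32.0 − 38.7 = -6.7000; the interval is -6.7000 ± 2.8323 = (-9.5323, -3.8677).
The interval (-9.5323, -3.8677) does not contain 0, so the difference is significant.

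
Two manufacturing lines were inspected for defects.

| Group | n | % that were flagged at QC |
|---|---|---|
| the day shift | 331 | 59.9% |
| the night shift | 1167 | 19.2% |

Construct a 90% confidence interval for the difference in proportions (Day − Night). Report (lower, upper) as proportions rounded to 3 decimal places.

The two standard errors are √(0.5990×0.4010/331) = 0.02694 and √(0.1920×0.8080/1167) = 0.01153.
Because the samples are independent, SE_diff = √(0.02694² + 0.01153²) = 0.02930.
Using z* = 1.645 for 90%, ME = 1.645 × 0.02930 = 0.04820.
p̂₁ − p̂₂ = 0.4070; interval 0.4070 ± 0.04820 gives (0.359, 0.455).

(0.359, 0.455)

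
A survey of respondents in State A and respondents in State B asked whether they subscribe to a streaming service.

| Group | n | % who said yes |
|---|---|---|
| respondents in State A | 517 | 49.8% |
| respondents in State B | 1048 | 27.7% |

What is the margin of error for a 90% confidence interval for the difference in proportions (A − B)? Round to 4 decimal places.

0.0427

SE₁ = √(p̂₁(1−p̂₁)/n₁) = √(0.4980·0.5020/517) = 0.02199; SE₂ = √(0.2770·0.7230/1048) = 0.01382.
Independent samples: SE of the difference = √(SE₁² + SE₂²) = √(0.0004835601 + 0.0001909924) = 0.02597.
z* for 90% confidence is 1.645, so the margin of error is 1.645 × 0.02597 = 0.04272.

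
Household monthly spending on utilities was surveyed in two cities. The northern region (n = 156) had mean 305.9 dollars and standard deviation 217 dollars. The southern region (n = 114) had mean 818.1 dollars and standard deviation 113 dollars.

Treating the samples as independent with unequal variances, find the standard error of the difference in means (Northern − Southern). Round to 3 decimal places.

20.344

Standard errors of each mean: 217/√156 = 17.3739 and 113/√114 = 10.5834.
SE(x̄₁ − x̄₂) = √(17.3739² + 10.5834²) = 20.3436 for independent samples with unequal variances.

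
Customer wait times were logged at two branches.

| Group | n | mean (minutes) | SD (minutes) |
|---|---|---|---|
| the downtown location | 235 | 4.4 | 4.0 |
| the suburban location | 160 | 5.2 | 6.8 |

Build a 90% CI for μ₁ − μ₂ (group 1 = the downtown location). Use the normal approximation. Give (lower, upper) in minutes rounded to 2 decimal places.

Standard errors of each mean: 4.0/√235 = 0.2609 and 6.8/√160 = 0.5376.
SE(x̄₁ − x̄₂) = √(0.2609² + 0.5376²) = 0.5976 for independent samples with unequal variances.
With z* = 1.645, the margin is 1.645 × 0.5976 = 0.9831.
x̄₁ − x̄₂ = 4.4 − 5.2 = -0.8000; the interval is -0.8000 ± 0.9831 = (-1.78, 0.18).

(-1.78, 0.18)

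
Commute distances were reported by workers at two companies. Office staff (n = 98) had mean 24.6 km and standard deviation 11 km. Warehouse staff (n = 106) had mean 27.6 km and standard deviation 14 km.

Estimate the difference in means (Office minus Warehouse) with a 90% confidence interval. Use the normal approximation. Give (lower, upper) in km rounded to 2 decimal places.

(-5.89, -0.11)

SE₁ = s₁/√n₁ = 11/√98 = 1.1112; SE₂ = 14/√106 = 1.3598.
Independent samples, unequal variances: SE_diff = √(SE₁² + SE₂²) = √(1.23476544 + 1.84905604) = 1.7561.
z* = 1.645, so margin of error = 1.645 × 1.7561 = 2.8888.
Difference in means = 24.6 − 27.6 = -3.0000.
-3.0000 ± 2.8888 → (-5.89, -0.11).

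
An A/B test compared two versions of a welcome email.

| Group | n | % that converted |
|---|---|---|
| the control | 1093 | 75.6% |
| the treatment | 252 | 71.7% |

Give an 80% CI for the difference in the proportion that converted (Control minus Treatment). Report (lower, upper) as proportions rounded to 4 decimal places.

The two standard errors are √(0.7560×0.2440/1093) = 0.01299 and √(0.7170×0.2830/252) = 0.02838.
Because the samples are independent, SE_diff = √(0.01299² + 0.02838²) = 0.03121.
Using z* = 1.282 for 80%, ME = 1.282 × 0.03121 = 0.04001.
p̂₁ − p̂₂ = 0.0390; interval 0.0390 ± 0.04001 gives (-0.0010, 0.0790).

(-0.0010, 0.0790)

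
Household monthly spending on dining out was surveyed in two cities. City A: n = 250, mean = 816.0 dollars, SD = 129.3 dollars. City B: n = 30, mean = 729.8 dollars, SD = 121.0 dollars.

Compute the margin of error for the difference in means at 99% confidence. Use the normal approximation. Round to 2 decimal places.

SE₁ = s₁/√n₁ = 129.3/√250 = 8.1777; SE₂ = 121.0/√30 = 22.0915.
Independent samples, unequal variances: SE_diff = √(SE₁² + SE₂²) = √(66.87477729 + 488.03437225) = 23.5565.
z* = 2.576, so margin of error = 2.576 × 23.5565 = 60.6815.

60.68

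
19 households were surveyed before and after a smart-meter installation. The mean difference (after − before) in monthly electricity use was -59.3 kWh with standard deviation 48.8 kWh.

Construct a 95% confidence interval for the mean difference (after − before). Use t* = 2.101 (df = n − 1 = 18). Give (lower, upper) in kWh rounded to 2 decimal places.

Paired design: SE = s_d/√n = 48.8/√19 = 11.1955.
t* = 2.101; margin of error = 2.101 × 11.1955 = 23.5217.
-59.3 ± 23.5217 → (-82.82, -35.78).

(-82.82, -35.78)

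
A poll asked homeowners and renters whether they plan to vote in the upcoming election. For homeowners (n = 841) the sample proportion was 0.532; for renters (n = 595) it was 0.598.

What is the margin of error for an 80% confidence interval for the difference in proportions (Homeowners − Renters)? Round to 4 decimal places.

0.0339

Each SE is √(p̂(1−p̂)/n): √(0.5320·0.4680/841) = 0.01721 and √(0.5980·0.4020/595) = 0.02010.
SE(p̂₁ − p̂₂) = √(SE₁² + SE₂²) = √(0.0002961841 + 0.00040401) = 0.02646, since the two samples are independent.
At 80% confidence z* = 1.282; margin = 1.282 × 0.02646 = 0.03392.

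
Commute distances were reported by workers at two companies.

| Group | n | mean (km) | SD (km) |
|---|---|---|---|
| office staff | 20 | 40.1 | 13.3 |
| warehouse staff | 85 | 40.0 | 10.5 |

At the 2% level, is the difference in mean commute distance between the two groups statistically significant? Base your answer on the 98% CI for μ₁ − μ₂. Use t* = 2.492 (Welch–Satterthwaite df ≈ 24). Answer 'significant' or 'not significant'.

not significant

Per-group SEs: s₁/√n₁ = 13.3/√20 = 2.9740, s₂/√n₂ = 10.5/√85 = 1.1389.
Unpooled SE of the difference: √(8.844676 + 1.29709321) = 3.1846.
Margin of error = t* · SE = 2.492 × 3.1846 = 7.9360.
x̄₁ − x̄₂ = 40.1 − 40.0 = 0.1000.
CI: 0.1000 ± 7.9360 = (-7.8360, 8.0360).
The interval (-7.8360, 8.0360) contains 0, so the difference is not significant.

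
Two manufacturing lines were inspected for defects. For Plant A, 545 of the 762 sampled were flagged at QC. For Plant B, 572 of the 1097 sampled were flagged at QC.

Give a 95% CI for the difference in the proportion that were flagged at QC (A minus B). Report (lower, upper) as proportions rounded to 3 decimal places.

(0.150, 0.237)

Sample proportions: 545/762 = 0.7152, 572/1097 = 0.5214.
Each SE is √(p̂(1−p̂)/n): √(0.7152·0.2848/762) = 0.01635 and √(0.5214·0.4786/1097) = 0.01508.
SE(p̂₁ − p̂₂) = √(SE₁² + SE₂²) = √(0.0002673225 + 0.0002274064) = 0.02224, since the two samples are independent.
At 95% confidence z* = 1.960; margin = 1.960 × 0.02224 = 0.04359.
The difference is 0.7152 − 0.5214 = 0.1938, so the interval is 0.1938 ± 0.04359 = (0.150, 0.237).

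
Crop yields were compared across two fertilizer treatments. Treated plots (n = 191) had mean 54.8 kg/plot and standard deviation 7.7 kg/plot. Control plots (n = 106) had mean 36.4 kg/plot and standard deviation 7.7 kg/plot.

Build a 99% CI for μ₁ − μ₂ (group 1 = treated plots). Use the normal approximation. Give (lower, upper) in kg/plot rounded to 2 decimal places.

Per-group SEs: s₁/√n₁ = 7.7/√191 = 0.5572, s₂/√n₂ = 7.7/√106 = 0.7479.
Unpooled SE of the difference: √(0.31047184 + 0.55935441) = 0.9326.
Margin of error = z* · SE = 2.576 × 0.9326 = 2.4024.
x̄₁ − x̄₂ = 54.8 − 36.4 = 18.4000.
CI: 18.4000 ± 2.4024 = (16.00, 20.80).

(16.00, 20.80)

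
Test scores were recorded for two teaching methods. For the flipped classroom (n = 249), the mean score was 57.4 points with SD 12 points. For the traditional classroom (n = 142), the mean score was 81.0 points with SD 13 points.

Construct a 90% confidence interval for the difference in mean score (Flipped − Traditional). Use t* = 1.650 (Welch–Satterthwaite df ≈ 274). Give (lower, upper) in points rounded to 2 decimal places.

(-25.79, -21.41)

SE₁ = s₁/√n₁ = 12/√249 = 0.7605; SE₂ = 13/√142 = 1.0909.
Independent samples, unequal variances: SE_diff = √(SE₁² + SE₂²) = √(0.57836025 + 1.19006281) = 1.3298.
t* = 1.650, so margin of error = 1.650 × 1.3298 = 2.1942.
Difference in means = 57.4 − 81.0 = -23.6000.
-23.6000 ± 2.1942 → (-25.79, -21.41).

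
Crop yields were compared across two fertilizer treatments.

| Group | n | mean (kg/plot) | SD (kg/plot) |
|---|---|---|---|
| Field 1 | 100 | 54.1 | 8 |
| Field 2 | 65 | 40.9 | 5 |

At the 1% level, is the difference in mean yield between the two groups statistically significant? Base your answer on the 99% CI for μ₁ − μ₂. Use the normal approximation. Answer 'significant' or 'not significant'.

SE₁ = s₁/√n₁ = 8/√100 = 0.8000; SE₂ = 5/√65 = 0.6202.
Independent samples, unequal variances: SE_diff = √(SE₁² + SE₂²) = √(0.64 + 0.38464804) = 1.0122.
z* = 2.576, so margin of error = 2.576 × 1.0122 = 2.6074.
Difference in means = 54.1 − 40.9 = 13.2000.
13.2000 ± 2.6074 → (10.5926, 15.8074).
The interval (10.5926, 15.8074) does not contain 0, so the difference is significant.

significant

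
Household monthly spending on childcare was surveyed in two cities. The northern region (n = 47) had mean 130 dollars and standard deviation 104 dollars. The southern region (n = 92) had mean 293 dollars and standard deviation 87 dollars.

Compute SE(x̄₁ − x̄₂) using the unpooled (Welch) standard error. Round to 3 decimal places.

SE₁ = s₁/√n₁ = 104/√47 = 15.1700; SE₂ = 87/√92 = 9.0704.
Independent samples, unequal variances: SE_diff = √(SE₁² + SE₂²) = √(230.1289 + 82.27215616) = 17.6749.

17.675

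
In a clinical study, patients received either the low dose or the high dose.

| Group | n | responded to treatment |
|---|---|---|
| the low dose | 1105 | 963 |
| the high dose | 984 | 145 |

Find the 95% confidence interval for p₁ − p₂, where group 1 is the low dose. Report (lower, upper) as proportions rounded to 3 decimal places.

(0.694, 0.754)

First, p̂₁ = 963/1105 = 0.8715; p̂₂ = 145/984 = 0.1474.
The two standard errors are √(0.8715×0.1285/1105) = 0.01007 and √(0.1474×0.8526/984) = 0.01130.
Because the samples are independent, SE_diff = √(0.01007² + 0.01130²) = 0.01514.
Using z* = 1.960 for 95%, ME = 1.960 × 0.01514 = 0.02967.
p̂₁ − p̂₂ = 0.7241; interval 0.7241 ± 0.02967 gives (0.694, 0.754).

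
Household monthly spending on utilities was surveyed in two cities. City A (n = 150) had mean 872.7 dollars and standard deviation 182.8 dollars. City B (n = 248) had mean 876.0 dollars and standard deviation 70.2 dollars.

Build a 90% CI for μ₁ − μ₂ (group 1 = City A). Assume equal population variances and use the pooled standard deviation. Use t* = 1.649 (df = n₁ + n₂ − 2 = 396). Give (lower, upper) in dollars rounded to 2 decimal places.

(-24.64, 18.04)

s_p = √[((n₁−1)s₁² + (n₂−1)s₂²)/(n₁+n₂−2)] = √[(149·182.8² + 247·70.2²)/396] = 125.0877.
SE = 125.0877·√(1/150 + 1/248) = 12.9385.
With t* = 1.649, margin = 1.649 × 12.9385 = 21.3356.
x̄₁ − x̄₂ = 872.7 − 876.0 = -3.3000; interval -3.3000 ± 21.3356 = (-24.64, 18.04).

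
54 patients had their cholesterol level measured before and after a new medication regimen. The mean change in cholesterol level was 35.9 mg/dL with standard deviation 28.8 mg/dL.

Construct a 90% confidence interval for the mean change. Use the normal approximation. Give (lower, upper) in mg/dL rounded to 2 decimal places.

Paired design: SE = s_d/√n = 28.8/√54 = 3.9192.
z* = 1.645; margin of error = 1.645 × 3.9192 = 6.4471.
35.9 ± 6.4471 → (29.45, 42.35).

(29.45, 42.35)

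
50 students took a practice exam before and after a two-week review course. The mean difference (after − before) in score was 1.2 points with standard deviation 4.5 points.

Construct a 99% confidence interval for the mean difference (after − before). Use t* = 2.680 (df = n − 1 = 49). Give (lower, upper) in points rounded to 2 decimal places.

(-0.51, 2.91)

Paired design: SE = s_d/√n = 4.5/√50 = 0.6364.
t* = 2.680; margin of error = 2.680 × 0.6364 = 1.7056.
1.2 ± 1.7056 → (-0.51, 2.91).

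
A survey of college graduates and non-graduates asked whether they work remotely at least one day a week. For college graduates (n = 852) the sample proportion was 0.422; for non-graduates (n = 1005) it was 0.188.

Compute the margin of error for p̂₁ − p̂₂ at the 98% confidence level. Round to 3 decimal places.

Each SE is √(p̂(1−p̂)/n): √(0.4220·0.5780/852) = 0.01692 and √(0.1880·0.8120/1005) = 0.01232.
SE(p̂₁ − p̂₂) = √(SE₁² + SE₂²) = √(0.0002862864 + 0.0001517824) = 0.02093, since the two samples are independent.
At 98% confidence z* = 2.326; margin = 2.326 × 0.02093 = 0.04868.

0.049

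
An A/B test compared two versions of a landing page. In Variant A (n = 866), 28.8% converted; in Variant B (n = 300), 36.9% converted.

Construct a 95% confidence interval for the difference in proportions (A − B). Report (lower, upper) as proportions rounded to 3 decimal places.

SE₁ = √(p̂₁(1−p̂₁)/n₁) = √(0.2880·0.7120/866) = 0.01539; SE₂ = √(0.3690·0.6310/300) = 0.02786.
Independent samples: SE of the difference = √(SE₁² + SE₂²) = √(0.0002368521 + 0.0007761796) = 0.03183.
z* for 95% confidence is 1.960, so the margin of error is 1.960 × 0.03183 = 0.06239.
Point estimate p̂₁ − p̂₂ = 0.2880 − 0.3690 = -0.0810.
-0.0810 ± 0.06239 → (-0.143, -0.019).

(-0.143, -0.019)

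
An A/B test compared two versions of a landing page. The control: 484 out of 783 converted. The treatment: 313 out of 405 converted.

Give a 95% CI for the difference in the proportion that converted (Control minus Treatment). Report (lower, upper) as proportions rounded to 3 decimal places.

First, p̂₁ = 484/783 = 0.6181; p̂₂ = 313/405 = 0.7728.
The two standard errors are √(0.6181×0.3819/783) = 0.01736 and √(0.7728×0.2272/405) = 0.02082.
Because the samples are independent, SE_diff = √(0.01736² + 0.02082²) = 0.02711.
Using z* = 1.960 for 95%, ME = 1.960 × 0.02711 = 0.05314.
p̂₁ − p̂₂ = -0.1547; interval -0.1547 ± 0.05314 gives (-0.208, -0.102).

(-0.208, -0.102)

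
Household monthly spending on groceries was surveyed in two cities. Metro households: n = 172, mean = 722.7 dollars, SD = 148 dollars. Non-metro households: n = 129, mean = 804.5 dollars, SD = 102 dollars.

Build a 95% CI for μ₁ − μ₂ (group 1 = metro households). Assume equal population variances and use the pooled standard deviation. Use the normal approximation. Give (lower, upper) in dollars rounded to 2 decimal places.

s_p = √[((n₁−1)s₁² + (n₂−1)s₂²)/(n₁+n₂−2)] = √[(171·148² + 128·102²)/299] = 130.3109.
SE = 130.3109·√(1/172 + 1/129) = 15.1777.
With z* = 1.960, margin = 1.960 × 15.1777 = 29.7483.
x̄₁ − x̄₂ = 722.7 − 804.5 = -81.8000; interval -81.8000 ± 29.7483 = (-111.55, -52.05).

(-111.55, -52.05)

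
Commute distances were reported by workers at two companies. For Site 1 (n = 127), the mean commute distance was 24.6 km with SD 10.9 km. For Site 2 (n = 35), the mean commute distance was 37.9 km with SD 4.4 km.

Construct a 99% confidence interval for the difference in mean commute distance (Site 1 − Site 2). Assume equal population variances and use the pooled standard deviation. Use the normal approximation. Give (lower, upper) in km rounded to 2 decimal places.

(-18.16, -8.44)

s_p = √[((n₁−1)s₁² + (n₂−1)s₂²)/(n₁+n₂−2)] = √[(126·10.9² + 34·4.4²)/160] = 9.8832.
SE = 9.8832·√(1/127 + 1/35) = 1.8868.
With z* = 2.576, margin = 2.576 × 1.8868 = 4.8604.
x̄₁ − x̄₂ = 24.6 − 37.9 = -13.3000; interval -13.3000 ± 4.8604 = (-18.16, -8.44).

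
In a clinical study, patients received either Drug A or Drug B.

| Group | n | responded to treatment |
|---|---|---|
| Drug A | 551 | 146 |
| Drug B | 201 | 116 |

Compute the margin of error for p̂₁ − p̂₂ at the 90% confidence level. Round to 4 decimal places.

0.0651

First, p̂₁ = 146/551 = 0.2650; p̂₂ = 116/201 = 0.5771.
The two standard errors are √(0.2650×0.7350/551) = 0.01880 and √(0.5771×0.4229/201) = 0.03485.
Because the samples are independent, SE_diff = √(0.01880² + 0.03485²) = 0.03960.
Using z* = 1.645 for 90%, ME = 1.645 × 0.03960 = 0.06514.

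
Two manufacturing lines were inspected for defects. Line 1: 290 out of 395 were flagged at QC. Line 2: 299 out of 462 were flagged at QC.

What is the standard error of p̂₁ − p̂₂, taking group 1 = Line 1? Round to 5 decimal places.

0.03144

First, p̂₁ = 290/395 = 0.7342; p̂₂ = 299/462 = 0.6472.
The two standard errors are √(0.7342×0.2658/395) = 0.02223 and √(0.6472×0.3528/462) = 0.02223.
Because the samples are independent, SE_diff = √(0.02223² + 0.02223²) = 0.03144.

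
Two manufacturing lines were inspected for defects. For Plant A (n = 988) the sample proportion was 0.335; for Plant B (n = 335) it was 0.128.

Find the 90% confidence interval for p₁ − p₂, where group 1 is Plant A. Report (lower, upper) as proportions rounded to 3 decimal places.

(0.168, 0.246)

SE₁ = √(p̂₁(1−p̂₁)/n₁) = √(0.3350·0.6650/988) = 0.01502; SE₂ = √(0.1280·0.8720/335) = 0.01825.
Independent samples: SE of the difference = √(SE₁² + SE₂²) = √(0.0002256004 + 0.0003330625) = 0.02364.
z* for 90% confidence is 1.645, so the margin of error is 1.645 × 0.02364 = 0.03889.
Point estimate p̂₁ − p̂₂ = 0.3350 − 0.1280 = 0.2070.
0.2070 ± 0.03889 → (0.168, 0.246).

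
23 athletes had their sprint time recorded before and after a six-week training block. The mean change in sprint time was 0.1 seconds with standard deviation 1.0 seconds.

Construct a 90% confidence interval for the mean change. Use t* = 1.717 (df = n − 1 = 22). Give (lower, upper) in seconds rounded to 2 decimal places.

This is a matched-pairs design, so SE = s_d/√n = 1.0/√23 = 0.2085.
Margin = 1.717 × 0.2085 = 0.3580; the interval is 0.1 ± 0.3580 = (-0.26, 0.46).

(-0.26, 0.46)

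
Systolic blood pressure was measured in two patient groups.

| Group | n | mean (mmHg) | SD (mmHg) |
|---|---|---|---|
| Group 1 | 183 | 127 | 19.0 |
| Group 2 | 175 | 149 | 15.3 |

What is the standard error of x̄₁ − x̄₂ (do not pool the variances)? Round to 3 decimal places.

Per-group SEs: s₁/√n₁ = 19.0/√183 = 1.4045, s₂/√n₂ = 15.3/√175 = 1.1566.
Unpooled SE of the difference: √(1.97262025 + 1.33772356) = 1.8194.

1.819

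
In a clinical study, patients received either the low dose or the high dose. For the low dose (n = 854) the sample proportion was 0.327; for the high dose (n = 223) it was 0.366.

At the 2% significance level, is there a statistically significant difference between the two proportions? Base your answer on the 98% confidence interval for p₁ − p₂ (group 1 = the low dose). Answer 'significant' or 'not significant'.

not significant

SE₁ = √(p̂₁(1−p̂₁)/n₁) = √(0.3270·0.6730/854) = 0.01605; SE₂ = √(0.3660·0.6340/223) = 0.03226.
Independent samples: SE of the difference = √(SE₁² + SE₂²) = √(0.0002576025 + 0.0010407076) = 0.03603.
z* for 98% confidence is 2.326, so the margin of error is 2.326 × 0.03603 = 0.08381.
Point estimate p̂₁ − p̂₂ = 0.3270 − 0.3660 = -0.0390.
-0.0390 ± 0.08381 → (-0.12281, 0.04481).
The interval (-0.12281, 0.04481) contains 0, so the difference is not significant.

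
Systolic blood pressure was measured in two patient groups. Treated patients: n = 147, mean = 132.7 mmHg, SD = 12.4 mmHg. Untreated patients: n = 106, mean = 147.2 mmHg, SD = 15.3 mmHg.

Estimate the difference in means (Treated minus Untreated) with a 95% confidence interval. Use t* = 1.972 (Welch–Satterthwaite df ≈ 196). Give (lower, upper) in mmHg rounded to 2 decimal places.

(-18.06, -10.94)

Per-group SEs: s₁/√n₁ = 12.4/√147 = 1.0227, s₂/√n₂ = 15.3/√106 = 1.4861.
Unpooled SE of the difference: √(1.04591529 + 2.20849321) = 1.8040.
Margin of error = t* · SE = 1.972 × 1.8040 = 3.5575.
x̄₁ − x̄₂ = 132.7 − 147.2 = -14.5000.
CI: -14.5000 ± 3.5575 = (-18.06, -10.94).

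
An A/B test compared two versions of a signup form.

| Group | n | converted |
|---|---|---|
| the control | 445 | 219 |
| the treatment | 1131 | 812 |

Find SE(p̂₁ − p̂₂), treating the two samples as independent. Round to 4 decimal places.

0.0272

p̂₁ = 219/445 = 0.4921 and p̂₂ = 812/1131 = 0.7179.
SE₁ = √(p̂₁(1−p̂₁)/n₁) = √(0.4921·0.5079/445) = 0.02370; SE₂ = √(0.7179·0.2821/1131) = 0.01338.
Independent samples: SE of the difference = √(SE₁² + SE₂²) = √(0.00056169 + 0.0001790244) = 0.02722.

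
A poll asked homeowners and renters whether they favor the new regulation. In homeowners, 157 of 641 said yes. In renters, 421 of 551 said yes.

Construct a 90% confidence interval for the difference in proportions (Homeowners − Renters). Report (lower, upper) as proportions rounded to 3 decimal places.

First, p̂₁ = 157/641 = 0.2449; p̂₂ = 421/551 = 0.7641.
The two standard errors are √(0.2449×0.7551/641) = 0.01699 and √(0.7641×0.2359/551) = 0.01809.
Because the samples are independent, SE_diff = √(0.01699² + 0.01809²) = 0.02482.
Using z* = 1.645 for 90%, ME = 1.645 × 0.02482 = 0.04083.
p̂₁ − p̂₂ = -0.5192; interval -0.5192 ± 0.04083 gives (-0.560, -0.478).

(-0.560, -0.478)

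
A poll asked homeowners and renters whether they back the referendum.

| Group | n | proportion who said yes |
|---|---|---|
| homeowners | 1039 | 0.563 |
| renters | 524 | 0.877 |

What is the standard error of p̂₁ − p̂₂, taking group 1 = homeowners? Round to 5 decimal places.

The two standard errors are √(0.5630×0.4370/1039) = 0.01539 and √(0.8770×0.1230/524) = 0.01435.
Because the samples are independent, SE_diff = √(0.01539² + 0.01435²) = 0.02104.

0.02104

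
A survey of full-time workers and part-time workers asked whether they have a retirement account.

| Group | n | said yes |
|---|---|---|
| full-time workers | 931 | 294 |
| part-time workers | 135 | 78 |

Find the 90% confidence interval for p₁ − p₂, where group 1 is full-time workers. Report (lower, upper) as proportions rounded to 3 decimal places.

(-0.336, -0.188)

p̂₁ = 294/931 = 0.3158 and p̂₂ = 78/135 = 0.5778.
SE₁ = √(p̂₁(1−p̂₁)/n₁) = √(0.3158·0.6842/931) = 0.01523; SE₂ = √(0.5778·0.4222/135) = 0.04251.
Independent samples: SE of the difference = √(SE₁² + SE₂²) = √(0.0002319529 + 0.0018071001) = 0.04516.
z* for 90% confidence is 1.645, so the margin of error is 1.645 × 0.04516 = 0.07429.
Point estimate p̂₁ − p̂₂ = 0.3158 − 0.5778 = -0.2620.
-0.2620 ± 0.07429 → (-0.336, -0.188).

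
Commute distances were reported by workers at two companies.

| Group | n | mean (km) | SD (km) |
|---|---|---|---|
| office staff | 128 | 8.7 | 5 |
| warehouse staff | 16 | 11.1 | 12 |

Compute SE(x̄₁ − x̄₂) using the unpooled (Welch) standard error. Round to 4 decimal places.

Standard errors of each mean: 5/√128 = 0.4419 and 12/√16 = 3.0000.
SE(x̄₁ − x̄₂) = √(0.4419² + 3.0000²) = 3.0324 for independent samples with unequal variances.

3.0324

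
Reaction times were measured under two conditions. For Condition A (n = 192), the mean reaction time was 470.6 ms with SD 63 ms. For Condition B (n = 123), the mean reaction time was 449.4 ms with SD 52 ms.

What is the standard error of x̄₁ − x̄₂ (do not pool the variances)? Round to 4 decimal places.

Per-group SEs: s₁/√n₁ = 63/√192 = 4.5466, s₂/√n₂ = 52/√123 = 4.6887.
Unpooled SE of the difference: √(20.67157156 + 21.98390769) = 6.5311.

6.5311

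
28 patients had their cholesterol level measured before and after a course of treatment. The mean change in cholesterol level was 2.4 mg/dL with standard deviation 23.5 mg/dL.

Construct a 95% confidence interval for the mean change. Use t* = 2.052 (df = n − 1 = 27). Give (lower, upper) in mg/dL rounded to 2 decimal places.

(-6.71, 11.51)

Paired design: SE = s_d/√n = 23.5/√28 = 4.4411.
t* = 2.052; margin of error = 2.052 × 4.4411 = 9.1131.
2.4 ± 9.1131 → (-6.71, 11.51).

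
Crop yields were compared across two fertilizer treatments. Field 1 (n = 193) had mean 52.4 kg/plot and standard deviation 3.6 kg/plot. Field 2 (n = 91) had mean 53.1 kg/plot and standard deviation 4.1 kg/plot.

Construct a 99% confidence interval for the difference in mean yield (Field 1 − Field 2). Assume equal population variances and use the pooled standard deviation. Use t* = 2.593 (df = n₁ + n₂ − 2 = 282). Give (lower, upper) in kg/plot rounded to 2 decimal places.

Pooled variance s_p² = [192·3.6² + 90·4.1²] / (193+91−2) = 14.1887, so s_p = 3.7668.
SE_diff = s_p·√(1/n₁ + 1/n₂) = 3.7668·√(1/193 + 1/91) = 0.4790.
t* = 2.593; margin = 2.593 × 0.4790 = 1.2420.
Difference = 52.4 − 53.1 = -0.7000.
-0.7000 ± 1.2420 → (-1.94, 0.54).

(-1.94, 0.54)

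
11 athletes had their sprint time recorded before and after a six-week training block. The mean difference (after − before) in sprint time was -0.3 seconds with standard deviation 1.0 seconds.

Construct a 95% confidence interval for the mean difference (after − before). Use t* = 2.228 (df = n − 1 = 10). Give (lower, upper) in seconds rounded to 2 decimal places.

Paired design: SE = s_d/√n = 1.0/√11 = 0.3015.
t* = 2.228; margin of error = 2.228 × 0.3015 = 0.6717.
-0.3 ± 0.6717 → (-0.97, 0.37).

(-0.97, 0.37)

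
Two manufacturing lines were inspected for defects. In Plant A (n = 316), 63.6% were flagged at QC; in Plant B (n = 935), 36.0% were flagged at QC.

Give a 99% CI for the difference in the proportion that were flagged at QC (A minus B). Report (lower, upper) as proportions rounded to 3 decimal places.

The two standard errors are √(0.6360×0.3640/316) = 0.02707 and √(0.3600×0.6400/935) = 0.01570.
Because the samples are independent, SE_diff = √(0.02707² + 0.01570²) = 0.03129.
Using z* = 2.576 for 99%, ME = 2.576 × 0.03129 = 0.08060.
p̂₁ − p̂₂ = 0.2760; interval 0.2760 ± 0.08060 gives (0.195, 0.357).

(0.195, 0.357)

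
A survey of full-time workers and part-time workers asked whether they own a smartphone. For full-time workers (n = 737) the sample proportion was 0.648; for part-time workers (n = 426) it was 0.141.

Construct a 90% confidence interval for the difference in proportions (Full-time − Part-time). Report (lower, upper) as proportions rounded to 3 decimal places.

Each SE is √(p̂(1−p̂)/n): √(0.6480·0.3520/737) = 0.01759 and √(0.1410·0.8590/426) = 0.01686.
SE(p̂₁ − p̂₂) = √(SE₁² + SE₂²) = √(0.0003094081 + 0.0002842596) = 0.02437, since the two samples are independent.
At 90% confidence z* = 1.645; margin = 1.645 × 0.02437 = 0.04009.
The difference is 0.6480 − 0.1410 = 0.5070, so the interval is 0.5070 ± 0.04009 = (0.467, 0.547).

(0.467, 0.547)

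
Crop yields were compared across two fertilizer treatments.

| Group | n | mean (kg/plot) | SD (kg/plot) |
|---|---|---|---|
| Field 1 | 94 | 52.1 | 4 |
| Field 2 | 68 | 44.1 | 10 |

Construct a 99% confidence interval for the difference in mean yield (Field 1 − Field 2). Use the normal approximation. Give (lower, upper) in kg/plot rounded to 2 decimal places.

Standard errors of each mean: 4/√94 = 0.4126 and 10/√68 = 1.2127.
SE(x̄₁ − x̄₂) = √(0.4126² + 1.2127²) = 1.2810 for independent samples with unequal variances.
With z* = 2.576, the margin is 2.576 × 1.2810 = 3.2999.
x̄₁ − x̄₂ = 52.1 − 44.1 = 8.0000; the interval is 8.0000 ± 3.2999 = (4.70, 11.30).

(4.70, 11.30)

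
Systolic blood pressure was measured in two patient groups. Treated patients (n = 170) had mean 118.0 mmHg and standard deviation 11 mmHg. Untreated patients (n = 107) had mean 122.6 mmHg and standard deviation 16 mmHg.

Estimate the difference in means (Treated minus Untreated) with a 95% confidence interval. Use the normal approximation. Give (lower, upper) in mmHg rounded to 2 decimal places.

(-8.05, -1.15)

Per-group SEs: s₁/√n₁ = 11/√170 = 0.8437, s₂/√n₂ = 16/√107 = 1.5468.
Unpooled SE of the difference: √(0.71182969 + 2.39259024) = 1.7619.
Margin of error = z* · SE = 1.960 × 1.7619 = 3.4533.
x̄₁ − x̄₂ = 118.0 − 122.6 = -4.6000.
CI: -4.6000 ± 3.4533 = (-8.05, -1.15).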